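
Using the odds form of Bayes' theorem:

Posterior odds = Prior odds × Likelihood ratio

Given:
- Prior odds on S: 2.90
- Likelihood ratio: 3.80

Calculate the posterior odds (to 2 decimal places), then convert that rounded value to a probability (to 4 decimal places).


Step 1: Calculate posterior odds
Posterior odds = Prior odds × LR
               = 2.90 × 3.80
               = 11.02

Step 2: Convert to probability
P(S|E) = Posterior odds / (1 + Posterior odds)
       = 11.02 / (1 + 11.02)
       = 11.02 / 12.02
       = 0.9168

The evidence increased P(S) from 0.7436 to 0.9168.


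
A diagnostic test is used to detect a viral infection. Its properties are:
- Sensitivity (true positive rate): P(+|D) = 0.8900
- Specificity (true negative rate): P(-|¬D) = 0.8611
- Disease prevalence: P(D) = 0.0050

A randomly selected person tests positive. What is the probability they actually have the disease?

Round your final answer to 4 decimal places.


Let D = has disease, + = positive test

Given:
- P(D) = 0.0050 (prevalence)
- P(+|D) = 0.8900 (sensitivity)
- P(-|¬D) = 0.8611 (specificity)
- P(+|¬D) = 0.1389 (false positive rate = 1 - specificity)

Step 1: Find P(+)
P(+) = P(+|D)P(D) + P(+|¬D)P(¬D)
     = 0.8900 × 0.0050 + 0.1389 × 0.9950
     = 0.00445000 + 0.13820550
     = 0.14265550

Step 2: Apply Bayes' theorem for P(D|+)
P(D|+) = P(+|D)P(D) / P(+)
       = 0.00445000 / 0.14265550
       = 0.0312


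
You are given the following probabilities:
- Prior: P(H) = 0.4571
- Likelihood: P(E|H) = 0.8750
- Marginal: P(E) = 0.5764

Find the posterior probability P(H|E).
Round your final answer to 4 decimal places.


Using Bayes' theorem:

P(H|E) = P(E|H) × P(H) / P(E)
       = 0.8750 × 0.4571 / 0.5764
       = 0.39996250 / 0.5764
       = 0.6939

The evidence strengthens our belief in H.
Prior: 0.4571 → Posterior: 0.6939


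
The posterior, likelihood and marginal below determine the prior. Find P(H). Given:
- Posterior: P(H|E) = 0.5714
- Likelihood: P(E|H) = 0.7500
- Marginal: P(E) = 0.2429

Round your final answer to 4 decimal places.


From Bayes' theorem: P(H|E) = P(E|H) × P(H) / P(E)

Rearranging for P(H):
P(H) = P(H|E) × P(E) / P(E|H)
     = 0.5714 × 0.2429 / 0.7500
     = 0.13879306 / 0.7500
     = 0.1851


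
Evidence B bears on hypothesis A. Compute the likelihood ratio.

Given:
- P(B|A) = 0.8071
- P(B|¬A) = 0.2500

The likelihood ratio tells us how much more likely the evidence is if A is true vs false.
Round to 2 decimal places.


Likelihood Ratio (LR) = P(B|A) / P(B|¬A)

LR = 0.8071 / 0.2500
   = 3.23

The evidence is 3.23 times more likely if A is true than if A is false.
Since LR > 1, the evidence supports A over ¬A.


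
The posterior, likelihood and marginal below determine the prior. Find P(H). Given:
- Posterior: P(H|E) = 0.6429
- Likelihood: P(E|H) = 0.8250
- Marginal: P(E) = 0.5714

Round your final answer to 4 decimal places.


From Bayes' theorem: P(H|E) = P(E|H) × P(H) / P(E)

Rearranging for P(H):
P(H) = P(H|E) × P(E) / P(E|H)
     = 0.6429 × 0.5714 / 0.8250
     = 0.36735306 / 0.8250
     = 0.4453


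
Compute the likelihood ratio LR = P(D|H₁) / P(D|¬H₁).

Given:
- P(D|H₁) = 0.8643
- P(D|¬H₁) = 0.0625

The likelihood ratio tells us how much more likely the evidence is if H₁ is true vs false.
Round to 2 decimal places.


Likelihood Ratio (LR) = P(D|H₁) / P(D|¬H₁)

LR = 0.8643 / 0.0625
   = 13.83

The evidence is 13.83 times more likely if H₁ is true than if H₁ is false.
Because LR exceeds 1, D is evidence for H₁.


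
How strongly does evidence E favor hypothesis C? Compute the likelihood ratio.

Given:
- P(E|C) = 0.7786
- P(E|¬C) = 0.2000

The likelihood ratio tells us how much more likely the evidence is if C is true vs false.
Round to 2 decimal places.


Likelihood Ratio (LR) = P(E|C) / P(E|¬C)

LR = 0.7786 / 0.2000
   = 3.89

The evidence is 3.89 times more likely if C is true than if C is false.
Because LR exceeds 1, E is evidence for C.


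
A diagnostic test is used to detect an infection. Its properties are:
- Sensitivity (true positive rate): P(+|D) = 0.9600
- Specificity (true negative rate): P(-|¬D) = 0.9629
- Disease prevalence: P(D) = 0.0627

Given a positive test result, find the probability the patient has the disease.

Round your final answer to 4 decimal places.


Let D = has disease, + = positive test

Given:
- P(D) = 0.0627 (prevalence)
- P(+|D) = 0.9600 (sensitivity)
- P(-|¬D) = 0.9629 (specificity)
- P(+|¬D) = 0.0371 (false positive rate = 1 - specificity)

Step 1: Find P(+)
P(+) = P(+|D)P(D) + P(+|¬D)P(¬D)
     = 0.9600 × 0.0627 + 0.0371 × 0.9373
     = 0.06019200 + 0.03477383
     = 0.09496583

Step 2: Apply Bayes' theorem for P(D|+)
P(D|+) = P(+|D)P(D) / P(+)
       = 0.06019200 / 0.09496583
       = 0.6338


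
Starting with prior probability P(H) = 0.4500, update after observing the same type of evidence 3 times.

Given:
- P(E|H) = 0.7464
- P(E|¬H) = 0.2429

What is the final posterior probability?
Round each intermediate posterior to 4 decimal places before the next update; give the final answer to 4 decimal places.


Sequential Bayesian updating:

Initial prior: P(H) = 0.4500

Update 1:
  P(E) = 0.7464 × 0.4500 + 0.2429 × 0.5500 = 0.33588000 + 0.13359500 = 0.46947500
  P(H|E) = 0.33588000 / 0.46947500 = 0.7154

Update 2:
  P(E) = 0.7464 × 0.7154 + 0.2429 × 0.2846 = 0.53397456 + 0.06912934 = 0.60310390
  P(H|E) = 0.53397456 / 0.60310390 = 0.8854

Update 3:
  P(E) = 0.7464 × 0.8854 + 0.2429 × 0.1146 = 0.66086256 + 0.02783634 = 0.68869890
  P(H|E) = 0.66086256 / 0.68869890 = 0.9596

Final posterior: 0.9596


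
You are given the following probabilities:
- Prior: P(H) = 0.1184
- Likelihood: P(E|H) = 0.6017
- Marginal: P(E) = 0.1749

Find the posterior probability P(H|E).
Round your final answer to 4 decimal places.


Using Bayes' theorem:

P(H|E) = P(E|H) × P(H) / P(E)
       = 0.6017 × 0.1184 / 0.1749
       = 0.07124128 / 0.1749
       = 0.4073

The evidence strengthens our belief in H.
Prior: 0.1184 → Posterior: 0.4073


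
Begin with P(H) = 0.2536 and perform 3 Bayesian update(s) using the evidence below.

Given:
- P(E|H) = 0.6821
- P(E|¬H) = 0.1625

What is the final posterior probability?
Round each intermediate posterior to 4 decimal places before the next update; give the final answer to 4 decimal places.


Sequential Bayesian updating:

Initial prior: P(H) = 0.2536

Update 1:
  P(E) = 0.6821 × 0.2536 + 0.1625 × 0.7464 = 0.17298056 + 0.12129000 = 0.29427056
  P(H|E) = 0.17298056 / 0.29427056 = 0.5878

Update 2:
  P(E) = 0.6821 × 0.5878 + 0.1625 × 0.4122 = 0.40093838 + 0.06698250 = 0.46792088
  P(H|E) = 0.40093838 / 0.46792088 = 0.8569

Update 3:
  P(E) = 0.6821 × 0.8569 + 0.1625 × 0.1431 = 0.58449149 + 0.02325375 = 0.60774524
  P(H|E) = 0.58449149 / 0.60774524 = 0.9617

Final posterior: 0.9617


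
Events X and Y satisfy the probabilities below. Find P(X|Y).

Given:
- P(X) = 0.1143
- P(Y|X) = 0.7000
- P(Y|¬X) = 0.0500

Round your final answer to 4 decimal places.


Bayes' theorem: P(X|Y) = P(Y|X) × P(X) / P(Y)

Step 1: Calculate P(Y) using law of total probability
P(Y) = P(Y|X)P(X) + P(Y|¬X)P(¬X)
     = 0.7000 × 0.1143 + 0.0500 × 0.8857
     = 0.08001000 + 0.04428500
     = 0.12429500

Step 2: Apply Bayes' theorem
P(X|Y) = P(Y|X) × P(X) / P(Y)
       = 0.08001000 / 0.12429500
       = 0.6437


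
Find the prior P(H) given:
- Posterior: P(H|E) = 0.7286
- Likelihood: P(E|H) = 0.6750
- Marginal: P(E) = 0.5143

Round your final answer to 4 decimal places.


From Bayes' theorem: P(H|E) = P(E|H) × P(H) / P(E)

Rearranging for P(H):
P(H) = P(H|E) × P(E) / P(E|H)
     = 0.7286 × 0.5143 / 0.6750
     = 0.37471898 / 0.6750
     = 0.5551


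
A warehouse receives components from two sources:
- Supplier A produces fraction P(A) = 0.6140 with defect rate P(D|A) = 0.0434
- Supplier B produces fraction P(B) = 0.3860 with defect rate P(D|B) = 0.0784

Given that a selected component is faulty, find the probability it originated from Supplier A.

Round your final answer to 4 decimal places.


Let A = from Supplier A, D = faulty

Given:
- P(A) = 0.6140, P(B) = 0.3860
- P(D|A) = 0.0434, P(D|B) = 0.0784

Step 1: Find P(D)
P(D) = P(D|A)P(A) + P(D|B)P(B)
     = 0.0434 × 0.6140 + 0.0784 × 0.3860
     = 0.02664760 + 0.03026240
     = 0.05691000

Step 2: Apply Bayes' theorem
P(A|D) = P(D|A)P(A) / P(D)
       = 0.02664760 / 0.05691000
       = 0.4682


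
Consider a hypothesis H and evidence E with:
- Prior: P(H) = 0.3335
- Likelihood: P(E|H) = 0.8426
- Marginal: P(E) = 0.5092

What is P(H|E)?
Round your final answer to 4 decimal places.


Using Bayes' theorem:

P(H|E) = P(E|H) × P(H) / P(E)
       = 0.8426 × 0.3335 / 0.5092
       = 0.28100710 / 0.5092
       = 0.5519

The evidence strengthens our belief in H.
Prior: 0.3335 → Posterior: 0.5519


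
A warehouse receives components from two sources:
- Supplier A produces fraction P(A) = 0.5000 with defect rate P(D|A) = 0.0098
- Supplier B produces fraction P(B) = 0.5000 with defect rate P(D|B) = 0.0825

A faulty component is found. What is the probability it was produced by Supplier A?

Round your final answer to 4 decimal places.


Let A = from Supplier A, D = faulty

Given:
- P(A) = 0.5000, P(B) = 0.5000
- P(D|A) = 0.0098, P(D|B) = 0.0825

Step 1: Find P(D)
P(D) = P(D|A)P(A) + P(D|B)P(B)
     = 0.0098 × 0.5000 + 0.0825 × 0.5000
     = 0.00490000 + 0.04125000
     = 0.04615000

Step 2: Apply Bayes' theorem
P(A|D) = P(D|A)P(A) / P(D)
       = 0.00490000 / 0.04615000
       = 0.1062


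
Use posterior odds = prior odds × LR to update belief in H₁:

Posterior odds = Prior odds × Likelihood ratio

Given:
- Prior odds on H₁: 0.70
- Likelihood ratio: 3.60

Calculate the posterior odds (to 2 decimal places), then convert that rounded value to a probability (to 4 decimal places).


Step 1: Calculate posterior odds
Posterior odds = Prior odds × LR
               = 0.70 × 3.60
               = 2.52

Step 2: Convert to probability
P(H₁|E) = Posterior odds / (1 + Posterior odds)
       = 2.52 / (1 + 2.52)
       = 2.52 / 3.52
       = 0.7159

The evidence increased P(H₁) from 0.4118 to 0.7159.


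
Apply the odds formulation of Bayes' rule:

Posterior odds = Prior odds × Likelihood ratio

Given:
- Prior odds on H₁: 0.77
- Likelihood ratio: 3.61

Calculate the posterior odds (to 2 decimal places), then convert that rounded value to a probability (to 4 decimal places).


Step 1: Calculate posterior odds
Posterior odds = Prior odds × LR
               = 0.77 × 3.61
               = 2.78

Step 2: Convert to probability
P(H₁|E) = Posterior odds / (1 + Posterior odds)
       = 2.78 / (1 + 2.78)
       = 2.78 / 3.78
       = 0.7354

The evidence increased P(H₁) from 0.4350 to 0.7354.


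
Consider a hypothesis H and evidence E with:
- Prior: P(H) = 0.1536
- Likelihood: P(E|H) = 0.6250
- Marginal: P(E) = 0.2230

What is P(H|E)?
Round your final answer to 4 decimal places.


Using Bayes' theorem:

P(H|E) = P(E|H) × P(H) / P(E)
       = 0.6250 × 0.1536 / 0.2230
       = 0.09600000 / 0.2230
       = 0.4305

The evidence strengthens our belief in H.
Prior: 0.1536 → Posterior: 0.4305


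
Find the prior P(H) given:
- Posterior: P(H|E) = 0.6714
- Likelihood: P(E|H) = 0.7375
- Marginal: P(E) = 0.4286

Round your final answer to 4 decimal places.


From Bayes' theorem: P(H|E) = P(E|H) × P(H) / P(E)

Rearranging for P(H):
P(H) = P(H|E) × P(E) / P(E|H)
     = 0.6714 × 0.4286 / 0.7375
     = 0.28776204 / 0.7375
     = 0.3902


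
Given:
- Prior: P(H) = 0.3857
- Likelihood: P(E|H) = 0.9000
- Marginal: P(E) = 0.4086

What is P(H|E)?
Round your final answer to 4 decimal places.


Using Bayes' theorem:

P(H|E) = P(E|H) × P(H) / P(E)
       = 0.9000 × 0.3857 / 0.4086
       = 0.34713000 / 0.4086
       = 0.8496

The evidence strengthens our belief in H.
Prior: 0.3857 → Posterior: 0.8496


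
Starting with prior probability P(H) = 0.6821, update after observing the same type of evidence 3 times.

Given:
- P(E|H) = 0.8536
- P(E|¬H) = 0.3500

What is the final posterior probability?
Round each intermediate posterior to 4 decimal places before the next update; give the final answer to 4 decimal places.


Sequential Bayesian updating:

Initial prior: P(H) = 0.6821

Update 1:
  P(E) = 0.8536 × 0.6821 + 0.3500 × 0.3179 = 0.58224056 + 0.11126500 = 0.69350556
  P(H|E) = 0.58224056 / 0.69350556 = 0.8396

Update 2:
  P(E) = 0.8536 × 0.8396 + 0.3500 × 0.1604 = 0.71668256 + 0.05614000 = 0.77282256
  P(H|E) = 0.71668256 / 0.77282256 = 0.9274

Update 3:
  P(E) = 0.8536 × 0.9274 + 0.3500 × 0.0726 = 0.79162864 + 0.02541000 = 0.81703864
  P(H|E) = 0.79162864 / 0.81703864 = 0.9689

Final posterior: 0.9689


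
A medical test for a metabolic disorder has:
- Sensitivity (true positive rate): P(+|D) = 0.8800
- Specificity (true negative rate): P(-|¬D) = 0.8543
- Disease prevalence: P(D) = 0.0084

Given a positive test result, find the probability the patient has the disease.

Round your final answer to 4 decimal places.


Let D = has disease, + = positive test

Given:
- P(D) = 0.0084 (prevalence)
- P(+|D) = 0.8800 (sensitivity)
- P(-|¬D) = 0.8543 (specificity)
- P(+|¬D) = 0.1457 (false positive rate = 1 - specificity)

Step 1: Find P(+)
P(+) = P(+|D)P(D) + P(+|¬D)P(¬D)
     = 0.8800 × 0.0084 + 0.1457 × 0.9916
     = 0.00739200 + 0.14447612
     = 0.15186812

Step 2: Apply Bayes' theorem for P(D|+)
P(D|+) = P(+|D)P(D) / P(+)
       = 0.00739200 / 0.15186812
       = 0.0487


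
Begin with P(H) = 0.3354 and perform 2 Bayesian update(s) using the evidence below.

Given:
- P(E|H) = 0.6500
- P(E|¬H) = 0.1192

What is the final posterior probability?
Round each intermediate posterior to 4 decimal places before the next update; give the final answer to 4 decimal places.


Sequential Bayesian updating:

Initial prior: P(H) = 0.3354

Update 1:
  P(E) = 0.6500 × 0.3354 + 0.1192 × 0.6646 = 0.21801000 + 0.07922032 = 0.29723032
  P(H|E) = 0.21801000 / 0.29723032 = 0.7335

Update 2:
  P(E) = 0.6500 × 0.7335 + 0.1192 × 0.2665 = 0.47677500 + 0.03176680 = 0.50854180
  P(H|E) = 0.47677500 / 0.50854180 = 0.9375

Final posterior: 0.9375


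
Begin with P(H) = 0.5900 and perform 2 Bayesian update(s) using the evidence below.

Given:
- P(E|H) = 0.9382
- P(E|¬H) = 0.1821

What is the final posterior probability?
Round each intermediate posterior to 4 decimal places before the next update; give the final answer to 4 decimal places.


Sequential Bayesian updating:

Initial prior: P(H) = 0.5900

Update 1:
  P(E) = 0.9382 × 0.5900 + 0.1821 × 0.4100 = 0.55353800 + 0.07466100 = 0.62819900
  P(H|E) = 0.55353800 / 0.62819900 = 0.8812

Update 2:
  P(E) = 0.9382 × 0.8812 + 0.1821 × 0.1188 = 0.82674184 + 0.02163348 = 0.84837532
  P(H|E) = 0.82674184 / 0.84837532 = 0.9745

Final posterior: 0.9745


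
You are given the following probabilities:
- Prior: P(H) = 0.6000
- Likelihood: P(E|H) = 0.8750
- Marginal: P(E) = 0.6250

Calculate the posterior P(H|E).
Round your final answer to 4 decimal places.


Using Bayes' theorem:

P(H|E) = P(E|H) × P(H) / P(E)
       = 0.8750 × 0.6000 / 0.6250
       = 0.52500000 / 0.6250
       = 0.8400

The evidence strengthens our belief in H.
Prior: 0.6000 → Posterior: 0.8400


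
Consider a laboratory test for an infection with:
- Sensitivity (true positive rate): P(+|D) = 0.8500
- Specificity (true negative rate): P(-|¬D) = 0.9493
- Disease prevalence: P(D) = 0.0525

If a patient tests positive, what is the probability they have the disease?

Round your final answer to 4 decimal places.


Let D = has disease, + = positive test

Given:
- P(D) = 0.0525 (prevalence)
- P(+|D) = 0.8500 (sensitivity)
- P(-|¬D) = 0.9493 (specificity)
- P(+|¬D) = 0.0507 (false positive rate = 1 - specificity)

Step 1: Find P(+)
P(+) = P(+|D)P(D) + P(+|¬D)P(¬D)
     = 0.8500 × 0.0525 + 0.0507 × 0.9475
     = 0.04462500 + 0.04803825
     = 0.09266325

Step 2: Apply Bayes' theorem for P(D|+)
P(D|+) = P(+|D)P(D) / P(+)
       = 0.04462500 / 0.09266325
       = 0.4816


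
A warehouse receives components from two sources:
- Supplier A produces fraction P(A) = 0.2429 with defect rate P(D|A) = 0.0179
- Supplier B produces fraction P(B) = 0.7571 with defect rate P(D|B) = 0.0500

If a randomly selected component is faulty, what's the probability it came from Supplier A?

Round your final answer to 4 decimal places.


Let A = from Supplier A, D = faulty

Given:
- P(A) = 0.2429, P(B) = 0.7571
- P(D|A) = 0.0179, P(D|B) = 0.0500

Step 1: Find P(D)
P(D) = P(D|A)P(A) + P(D|B)P(B)
     = 0.0179 × 0.2429 + 0.0500 × 0.7571
     = 0.00434791 + 0.03785500
     = 0.04220291

Step 2: Apply Bayes' theorem
P(A|D) = P(D|A)P(A) / P(D)
       = 0.00434791 / 0.04220291
       = 0.1030


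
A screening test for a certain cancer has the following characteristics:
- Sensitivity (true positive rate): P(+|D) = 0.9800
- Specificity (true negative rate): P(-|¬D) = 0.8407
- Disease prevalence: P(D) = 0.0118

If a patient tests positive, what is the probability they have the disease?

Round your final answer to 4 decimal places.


Let D = has disease, + = positive test

Given:
- P(D) = 0.0118 (prevalence)
- P(+|D) = 0.9800 (sensitivity)
- P(-|¬D) = 0.8407 (specificity)
- P(+|¬D) = 0.1593 (false positive rate = 1 - specificity)

Step 1: Find P(+)
P(+) = P(+|D)P(D) + P(+|¬D)P(¬D)
     = 0.9800 × 0.0118 + 0.1593 × 0.9882
     = 0.01156400 + 0.15742026
     = 0.16898426

Step 2: Apply Bayes' theorem for P(D|+)
P(D|+) = P(+|D)P(D) / P(+)
       = 0.01156400 / 0.16898426
       = 0.0684


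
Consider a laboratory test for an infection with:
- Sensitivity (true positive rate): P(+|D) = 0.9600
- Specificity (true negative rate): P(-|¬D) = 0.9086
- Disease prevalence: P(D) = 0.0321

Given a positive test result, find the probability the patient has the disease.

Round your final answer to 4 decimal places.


Let D = has disease, + = positive test

Given:
- P(D) = 0.0321 (prevalence)
- P(+|D) = 0.9600 (sensitivity)
- P(-|¬D) = 0.9086 (specificity)
- P(+|¬D) = 0.0914 (false positive rate = 1 - specificity)

Step 1: Find P(+)
P(+) = P(+|D)P(D) + P(+|¬D)P(¬D)
     = 0.9600 × 0.0321 + 0.0914 × 0.9679
     = 0.03081600 + 0.08846606
     = 0.11928206

Step 2: Apply Bayes' theorem for P(D|+)
P(D|+) = P(+|D)P(D) / P(+)
       = 0.03081600 / 0.11928206
       = 0.2583


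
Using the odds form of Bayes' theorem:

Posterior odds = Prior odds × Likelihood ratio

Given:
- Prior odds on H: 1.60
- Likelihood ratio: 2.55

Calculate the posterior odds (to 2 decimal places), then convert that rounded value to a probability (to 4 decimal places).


Step 1: Calculate posterior odds
Posterior odds = Prior odds × LR
               = 1.60 × 2.55
               = 4.08

Step 2: Convert to probability
P(H|E) = Posterior odds / (1 + Posterior odds)
       = 4.08 / (1 + 4.08)
       = 4.08 / 5.08
       = 0.8031

The evidence increased P(H) from 0.6154 to 0.8031.


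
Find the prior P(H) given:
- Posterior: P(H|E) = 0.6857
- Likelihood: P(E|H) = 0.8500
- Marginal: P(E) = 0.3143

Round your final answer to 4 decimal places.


From Bayes' theorem: P(H|E) = P(E|H) × P(H) / P(E)

Rearranging for P(H):
P(H) = P(H|E) × P(E) / P(E|H)
     = 0.6857 × 0.3143 / 0.8500
     = 0.21551551 / 0.8500
     = 0.2535


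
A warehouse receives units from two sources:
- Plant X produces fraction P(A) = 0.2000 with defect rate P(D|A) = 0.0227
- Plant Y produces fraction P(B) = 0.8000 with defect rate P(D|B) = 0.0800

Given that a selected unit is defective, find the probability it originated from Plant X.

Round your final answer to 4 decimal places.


Let A = from Plant X, D = defective

Given:
- P(A) = 0.2000, P(B) = 0.8000
- P(D|A) = 0.0227, P(D|B) = 0.0800

Step 1: Find P(D)
P(D) = P(D|A)P(A) + P(D|B)P(B)
     = 0.0227 × 0.2000 + 0.0800 × 0.8000
     = 0.00454000 + 0.06400000
     = 0.06854000

Step 2: Apply Bayes' theorem
P(A|D) = P(D|A)P(A) / P(D)
       = 0.00454000 / 0.06854000
       = 0.0662


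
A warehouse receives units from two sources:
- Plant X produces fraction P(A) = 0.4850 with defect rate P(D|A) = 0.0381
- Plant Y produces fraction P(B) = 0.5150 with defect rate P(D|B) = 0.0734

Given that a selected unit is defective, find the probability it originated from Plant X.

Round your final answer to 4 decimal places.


Let A = from Plant X, D = defective

Given:
- P(A) = 0.4850, P(B) = 0.5150
- P(D|A) = 0.0381, P(D|B) = 0.0734

Step 1: Find P(D)
P(D) = P(D|A)P(A) + P(D|B)P(B)
     = 0.0381 × 0.4850 + 0.0734 × 0.5150
     = 0.01847850 + 0.03780100
     = 0.05627950

Step 2: Apply Bayes' theorem
P(A|D) = P(D|A)P(A) / P(D)
       = 0.01847850 / 0.05627950
       = 0.3283


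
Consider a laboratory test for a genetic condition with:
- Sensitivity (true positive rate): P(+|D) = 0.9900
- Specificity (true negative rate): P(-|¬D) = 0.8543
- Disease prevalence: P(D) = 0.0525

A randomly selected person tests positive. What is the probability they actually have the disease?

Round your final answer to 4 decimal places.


Let D = has disease, + = positive test

Given:
- P(D) = 0.0525 (prevalence)
- P(+|D) = 0.9900 (sensitivity)
- P(-|¬D) = 0.8543 (specificity)
- P(+|¬D) = 0.1457 (false positive rate = 1 - specificity)

Step 1: Find P(+)
P(+) = P(+|D)P(D) + P(+|¬D)P(¬D)
     = 0.9900 × 0.0525 + 0.1457 × 0.9475
     = 0.05197500 + 0.13805075
     = 0.19002575

Step 2: Apply Bayes' theorem for P(D|+)
P(D|+) = P(+|D)P(D) / P(+)
       = 0.05197500 / 0.19002575
       = 0.2735


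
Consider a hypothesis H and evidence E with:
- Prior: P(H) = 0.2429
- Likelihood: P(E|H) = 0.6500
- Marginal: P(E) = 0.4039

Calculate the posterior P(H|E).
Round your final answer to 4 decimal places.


Using Bayes' theorem:

P(H|E) = P(E|H) × P(H) / P(E)
       = 0.6500 × 0.2429 / 0.4039
       = 0.15788500 / 0.4039
       = 0.3909

The evidence strengthens our belief in H.
Prior: 0.2429 → Posterior: 0.3909


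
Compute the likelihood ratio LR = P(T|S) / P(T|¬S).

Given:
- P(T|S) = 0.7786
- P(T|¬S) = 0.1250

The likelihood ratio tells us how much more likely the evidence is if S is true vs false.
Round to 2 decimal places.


Likelihood Ratio (LR) = P(T|S) / P(T|¬S)

LR = 0.7786 / 0.1250
   = 6.23

The evidence is 6.23 times more likely if S is true than if S is false.
Since LR > 1, the evidence supports S over ¬S.


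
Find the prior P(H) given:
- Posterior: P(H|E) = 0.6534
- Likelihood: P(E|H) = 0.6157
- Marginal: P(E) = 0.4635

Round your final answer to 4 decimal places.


From Bayes' theorem: P(H|E) = P(E|H) × P(H) / P(E)

Rearranging for P(H):
P(H) = P(H|E) × P(E) / P(E|H)
     = 0.6534 × 0.4635 / 0.6157
     = 0.30285090 / 0.6157
     = 0.4919


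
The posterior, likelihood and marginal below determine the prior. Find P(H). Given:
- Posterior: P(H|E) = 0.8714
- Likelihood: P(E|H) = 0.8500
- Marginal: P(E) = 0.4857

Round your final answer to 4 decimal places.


From Bayes' theorem: P(H|E) = P(E|H) × P(H) / P(E)

Rearranging for P(H):
P(H) = P(H|E) × P(E) / P(E|H)
     = 0.8714 × 0.4857 / 0.8500
     = 0.42323898 / 0.8500
     = 0.4979


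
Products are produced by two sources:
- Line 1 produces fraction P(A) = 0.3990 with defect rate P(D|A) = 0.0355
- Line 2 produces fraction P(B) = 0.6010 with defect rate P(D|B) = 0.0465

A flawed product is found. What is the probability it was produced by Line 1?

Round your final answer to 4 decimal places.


Let A = from Line 1, D = flawed

Given:
- P(A) = 0.3990, P(B) = 0.6010
- P(D|A) = 0.0355, P(D|B) = 0.0465

Step 1: Find P(D)
P(D) = P(D|A)P(A) + P(D|B)P(B)
     = 0.0355 × 0.3990 + 0.0465 × 0.6010
     = 0.01416450 + 0.02794650
     = 0.04211100

Step 2: Apply Bayes' theorem
P(A|D) = P(D|A)P(A) / P(D)
       = 0.01416450 / 0.04211100
       = 0.3364


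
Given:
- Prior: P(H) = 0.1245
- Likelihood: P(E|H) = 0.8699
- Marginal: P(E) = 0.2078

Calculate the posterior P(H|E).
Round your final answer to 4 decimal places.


Using Bayes' theorem:

P(H|E) = P(E|H) × P(H) / P(E)
       = 0.8699 × 0.1245 / 0.2078
       = 0.10830255 / 0.2078
       = 0.5212

The evidence strengthens our belief in H.
Prior: 0.1245 → Posterior: 0.5212


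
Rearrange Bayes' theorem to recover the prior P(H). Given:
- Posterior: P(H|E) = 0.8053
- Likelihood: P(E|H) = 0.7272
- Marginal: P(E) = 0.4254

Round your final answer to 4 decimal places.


From Bayes' theorem: P(H|E) = P(E|H) × P(H) / P(E)

Rearranging for P(H):
P(H) = P(H|E) × P(E) / P(E|H)
     = 0.8053 × 0.4254 / 0.7272
     = 0.34257462 / 0.7272
     = 0.4711


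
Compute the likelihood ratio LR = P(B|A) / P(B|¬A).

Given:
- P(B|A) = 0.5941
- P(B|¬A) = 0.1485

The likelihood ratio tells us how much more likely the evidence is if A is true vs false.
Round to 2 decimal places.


Likelihood Ratio (LR) = P(B|A) / P(B|¬A)

LR = 0.5941 / 0.1485
   = 4.00

The evidence is 4.00 times more likely if A is true than if A is false.
Because LR exceeds 1, B is evidence for A.


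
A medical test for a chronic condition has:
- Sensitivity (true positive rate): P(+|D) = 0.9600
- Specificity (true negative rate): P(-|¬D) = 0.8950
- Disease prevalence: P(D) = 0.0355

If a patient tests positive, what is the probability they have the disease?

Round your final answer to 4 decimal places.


Let D = has disease, + = positive test

Given:
- P(D) = 0.0355 (prevalence)
- P(+|D) = 0.9600 (sensitivity)
- P(-|¬D) = 0.8950 (specificity)
- P(+|¬D) = 0.1050 (false positive rate = 1 - specificity)

Step 1: Find P(+)
P(+) = P(+|D)P(D) + P(+|¬D)P(¬D)
     = 0.9600 × 0.0355 + 0.1050 × 0.9645
     = 0.03408000 + 0.10127250
     = 0.13535250

Step 2: Apply Bayes' theorem for P(D|+)
P(D|+) = P(+|D)P(D) / P(+)
       = 0.03408000 / 0.13535250
       = 0.2518


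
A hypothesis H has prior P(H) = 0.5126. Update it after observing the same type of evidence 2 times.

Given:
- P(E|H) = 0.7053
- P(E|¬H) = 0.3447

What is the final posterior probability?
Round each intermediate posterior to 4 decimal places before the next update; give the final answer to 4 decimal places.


Sequential Bayesian updating:

Initial prior: P(H) = 0.5126

Update 1:
  P(E) = 0.7053 × 0.5126 + 0.3447 × 0.4874 = 0.36153678 + 0.16800678 = 0.52954356
  P(H|E) = 0.36153678 / 0.52954356 = 0.6827

Update 2:
  P(E) = 0.7053 × 0.6827 + 0.3447 × 0.3173 = 0.48150831 + 0.10937331 = 0.59088162
  P(H|E) = 0.48150831 / 0.59088162 = 0.8149

Final posterior: 0.8149


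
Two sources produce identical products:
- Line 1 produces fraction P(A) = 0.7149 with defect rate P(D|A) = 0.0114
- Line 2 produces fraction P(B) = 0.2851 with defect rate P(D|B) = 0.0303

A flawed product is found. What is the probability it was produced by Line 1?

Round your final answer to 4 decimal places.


Let A = from Line 1, D = flawed

Given:
- P(A) = 0.7149, P(B) = 0.2851
- P(D|A) = 0.0114, P(D|B) = 0.0303

Step 1: Find P(D)
P(D) = P(D|A)P(A) + P(D|B)P(B)
     = 0.0114 × 0.7149 + 0.0303 × 0.2851
     = 0.00814986 + 0.00863853
     = 0.01678839

Step 2: Apply Bayes' theorem
P(A|D) = P(D|A)P(A) / P(D)
       = 0.00814986 / 0.01678839
       = 0.4854


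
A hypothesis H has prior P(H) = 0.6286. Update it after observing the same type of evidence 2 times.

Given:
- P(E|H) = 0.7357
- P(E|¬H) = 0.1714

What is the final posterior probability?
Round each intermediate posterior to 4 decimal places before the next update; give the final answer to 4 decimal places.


Sequential Bayesian updating:

Initial prior: P(H) = 0.6286

Update 1:
  P(E) = 0.7357 × 0.6286 + 0.1714 × 0.3714 = 0.46246102 + 0.06365796 = 0.52611898
  P(H|E) = 0.46246102 / 0.52611898 = 0.8790

Update 2:
  P(E) = 0.7357 × 0.8790 + 0.1714 × 0.1210 = 0.64668030 + 0.02073940 = 0.66741970
  P(H|E) = 0.64668030 / 0.66741970 = 0.9689

Final posterior: 0.9689


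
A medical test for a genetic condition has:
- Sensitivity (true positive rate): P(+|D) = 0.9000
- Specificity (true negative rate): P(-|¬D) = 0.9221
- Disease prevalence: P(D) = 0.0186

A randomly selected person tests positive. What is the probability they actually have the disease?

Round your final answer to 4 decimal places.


Let D = has disease, + = positive test

Given:
- P(D) = 0.0186 (prevalence)
- P(+|D) = 0.9000 (sensitivity)
- P(-|¬D) = 0.9221 (specificity)
- P(+|¬D) = 0.0779 (false positive rate = 1 - specificity)

Step 1: Find P(+)
P(+) = P(+|D)P(D) + P(+|¬D)P(¬D)
     = 0.9000 × 0.0186 + 0.0779 × 0.9814
     = 0.01674000 + 0.07645106
     = 0.09319106

Step 2: Apply Bayes' theorem for P(D|+)
P(D|+) = P(+|D)P(D) / P(+)
       = 0.01674000 / 0.09319106
       = 0.1796


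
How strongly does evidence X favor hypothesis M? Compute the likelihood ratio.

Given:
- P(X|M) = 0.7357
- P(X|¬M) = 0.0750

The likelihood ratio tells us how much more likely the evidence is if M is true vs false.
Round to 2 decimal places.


Likelihood Ratio (LR) = P(X|M) / P(X|¬M)

LR = 0.7357 / 0.0750
   = 9.81

The evidence is 9.81 times more likely if M is true than if M is false.
Since LR > 1, the evidence supports M over ¬M.


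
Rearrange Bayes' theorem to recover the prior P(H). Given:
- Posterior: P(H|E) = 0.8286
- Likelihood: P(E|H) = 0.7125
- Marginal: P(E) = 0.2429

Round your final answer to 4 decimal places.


From Bayes' theorem: P(H|E) = P(E|H) × P(H) / P(E)

Rearranging for P(H):
P(H) = P(H|E) × P(E) / P(E|H)
     = 0.8286 × 0.2429 / 0.7125
     = 0.20126694 / 0.7125
     = 0.2825


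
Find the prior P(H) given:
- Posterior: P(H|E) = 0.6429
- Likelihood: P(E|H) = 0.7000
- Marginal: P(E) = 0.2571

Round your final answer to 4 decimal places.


From Bayes' theorem: P(H|E) = P(E|H) × P(H) / P(E)

Rearranging for P(H):
P(H) = P(H|E) × P(E) / P(E|H)
     = 0.6429 × 0.2571 / 0.7000
     = 0.16528959 / 0.7000
     = 0.2361


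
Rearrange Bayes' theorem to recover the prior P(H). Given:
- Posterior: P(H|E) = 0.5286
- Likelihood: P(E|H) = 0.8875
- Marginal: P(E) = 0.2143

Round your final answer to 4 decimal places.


From Bayes' theorem: P(H|E) = P(E|H) × P(H) / P(E)

Rearranging for P(H):
P(H) = P(H|E) × P(E) / P(E|H)
     = 0.5286 × 0.2143 / 0.8875
     = 0.11327898 / 0.8875
     = 0.1276


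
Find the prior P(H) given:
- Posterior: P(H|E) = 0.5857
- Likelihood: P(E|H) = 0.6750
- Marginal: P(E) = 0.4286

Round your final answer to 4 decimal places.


From Bayes' theorem: P(H|E) = P(E|H) × P(H) / P(E)

Rearranging for P(H):
P(H) = P(H|E) × P(E) / P(E|H)
     = 0.5857 × 0.4286 / 0.6750
     = 0.25103102 / 0.6750
     = 0.3719


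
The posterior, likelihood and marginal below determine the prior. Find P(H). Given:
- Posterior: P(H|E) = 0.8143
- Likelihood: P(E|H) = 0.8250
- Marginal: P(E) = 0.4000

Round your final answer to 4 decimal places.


From Bayes' theorem: P(H|E) = P(E|H) × P(H) / P(E)

Rearranging for P(H):
P(H) = P(H|E) × P(E) / P(E|H)
     = 0.8143 × 0.4000 / 0.8250
     = 0.32572000 / 0.8250
     = 0.3948


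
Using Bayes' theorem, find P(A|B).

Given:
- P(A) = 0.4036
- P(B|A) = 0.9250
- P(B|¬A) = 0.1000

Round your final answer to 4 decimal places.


Bayes' theorem: P(A|B) = P(B|A) × P(A) / P(B)

Step 1: Calculate P(B) using law of total probability
P(B) = P(B|A)P(A) + P(B|¬A)P(¬A)
     = 0.9250 × 0.4036 + 0.1000 × 0.5964
     = 0.37333000 + 0.05964000
     = 0.43297000

Step 2: Apply Bayes' theorem
P(A|B) = P(B|A) × P(A) / P(B)
       = 0.37333000 / 0.43297000
       = 0.8623


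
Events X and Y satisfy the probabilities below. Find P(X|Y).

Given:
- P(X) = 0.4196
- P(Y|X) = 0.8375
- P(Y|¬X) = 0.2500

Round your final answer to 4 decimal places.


Bayes' theorem: P(X|Y) = P(Y|X) × P(X) / P(Y)

Step 1: Calculate P(Y) using law of total probability
P(Y) = P(Y|X)P(X) + P(Y|¬X)P(¬X)
     = 0.8375 × 0.4196 + 0.2500 × 0.5804
     = 0.35141500 + 0.14510000
     = 0.49651500

Step 2: Apply Bayes' theorem
P(X|Y) = P(Y|X) × P(X) / P(Y)
       = 0.35141500 / 0.49651500
       = 0.7078


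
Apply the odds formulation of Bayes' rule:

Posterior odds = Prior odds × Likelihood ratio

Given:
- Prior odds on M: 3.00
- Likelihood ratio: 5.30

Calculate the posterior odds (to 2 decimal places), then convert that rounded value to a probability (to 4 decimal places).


Step 1: Calculate posterior odds
Posterior odds = Prior odds × LR
               = 3.00 × 5.30
               = 15.90

Step 2: Convert to probability
P(M|E) = Posterior odds / (1 + Posterior odds)
       = 15.90 / (1 + 15.90)
       = 15.90 / 16.90
       = 0.9408

The evidence increased P(M) from 0.7500 to 0.9408.


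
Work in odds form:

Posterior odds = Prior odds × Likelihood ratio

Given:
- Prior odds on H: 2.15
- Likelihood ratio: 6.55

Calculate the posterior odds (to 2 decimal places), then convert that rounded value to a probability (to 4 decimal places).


Step 1: Calculate posterior odds
Posterior odds = Prior odds × LR
               = 2.15 × 6.55
               = 14.08

Step 2: Convert to probability
P(H|E) = Posterior odds / (1 + Posterior odds)
       = 14.08 / (1 + 14.08)
       = 14.08 / 15.08
       = 0.9337

The evidence increased P(H) from 0.6825 to 0.9337.


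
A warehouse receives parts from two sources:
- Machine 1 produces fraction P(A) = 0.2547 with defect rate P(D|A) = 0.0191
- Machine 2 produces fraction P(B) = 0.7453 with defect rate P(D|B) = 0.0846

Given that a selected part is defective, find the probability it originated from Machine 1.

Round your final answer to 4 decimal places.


Let A = from Machine 1, D = defective

Given:
- P(A) = 0.2547, P(B) = 0.7453
- P(D|A) = 0.0191, P(D|B) = 0.0846

Step 1: Find P(D)
P(D) = P(D|A)P(A) + P(D|B)P(B)
     = 0.0191 × 0.2547 + 0.0846 × 0.7453
     = 0.00486477 + 0.06305238
     = 0.06791715

Step 2: Apply Bayes' theorem
P(A|D) = P(D|A)P(A) / P(D)
       = 0.00486477 / 0.06791715
       = 0.0716


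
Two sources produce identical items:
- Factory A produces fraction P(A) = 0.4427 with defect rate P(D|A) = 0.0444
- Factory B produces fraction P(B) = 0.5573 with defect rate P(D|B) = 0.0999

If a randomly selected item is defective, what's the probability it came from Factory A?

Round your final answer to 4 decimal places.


Let A = from Factory A, D = defective

Given:
- P(A) = 0.4427, P(B) = 0.5573
- P(D|A) = 0.0444, P(D|B) = 0.0999

Step 1: Find P(D)
P(D) = P(D|A)P(A) + P(D|B)P(B)
     = 0.0444 × 0.4427 + 0.0999 × 0.5573
     = 0.01965588 + 0.05567427
     = 0.07533015

Step 2: Apply Bayes' theorem
P(A|D) = P(D|A)P(A) / P(D)
       = 0.01965588 / 0.07533015
       = 0.2609


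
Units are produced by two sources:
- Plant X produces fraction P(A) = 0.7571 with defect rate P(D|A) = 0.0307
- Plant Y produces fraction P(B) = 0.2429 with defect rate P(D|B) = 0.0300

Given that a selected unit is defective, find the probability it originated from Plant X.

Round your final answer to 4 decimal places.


Let A = from Plant X, D = defective

Given:
- P(A) = 0.7571, P(B) = 0.2429
- P(D|A) = 0.0307, P(D|B) = 0.0300

Step 1: Find P(D)
P(D) = P(D|A)P(A) + P(D|B)P(B)
     = 0.0307 × 0.7571 + 0.0300 × 0.2429
     = 0.02324297 + 0.00728700
     = 0.03052997

Step 2: Apply Bayes' theorem
P(A|D) = P(D|A)P(A) / P(D)
       = 0.02324297 / 0.03052997
       = 0.7613


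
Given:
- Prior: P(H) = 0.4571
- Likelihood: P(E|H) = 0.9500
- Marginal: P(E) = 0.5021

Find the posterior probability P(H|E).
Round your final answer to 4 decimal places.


Using Bayes' theorem:

P(H|E) = P(E|H) × P(H) / P(E)
       = 0.9500 × 0.4571 / 0.5021
       = 0.43424500 / 0.5021
       = 0.8649

The evidence strengthens our belief in H.
Prior: 0.4571 → Posterior: 0.8649


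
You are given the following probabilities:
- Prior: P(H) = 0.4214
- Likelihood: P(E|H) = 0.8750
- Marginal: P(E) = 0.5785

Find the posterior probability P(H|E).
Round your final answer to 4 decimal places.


Using Bayes' theorem:

P(H|E) = P(E|H) × P(H) / P(E)
       = 0.8750 × 0.4214 / 0.5785
       = 0.36872500 / 0.5785
       = 0.6374

The evidence strengthens our belief in H.
Prior: 0.4214 → Posterior: 0.6374


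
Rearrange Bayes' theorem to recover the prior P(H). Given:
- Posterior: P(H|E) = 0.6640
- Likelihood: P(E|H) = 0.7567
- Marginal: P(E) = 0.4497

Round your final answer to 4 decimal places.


From Bayes' theorem: P(H|E) = P(E|H) × P(H) / P(E)

Rearranging for P(H):
P(H) = P(H|E) × P(E) / P(E|H)
     = 0.6640 × 0.4497 / 0.7567
     = 0.29860080 / 0.7567
     = 0.3946


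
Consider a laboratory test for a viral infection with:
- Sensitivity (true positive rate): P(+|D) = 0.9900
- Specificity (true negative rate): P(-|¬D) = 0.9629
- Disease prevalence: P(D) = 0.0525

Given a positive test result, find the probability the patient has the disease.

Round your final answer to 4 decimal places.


Let D = has disease, + = positive test

Given:
- P(D) = 0.0525 (prevalence)
- P(+|D) = 0.9900 (sensitivity)
- P(-|¬D) = 0.9629 (specificity)
- P(+|¬D) = 0.0371 (false positive rate = 1 - specificity)

Step 1: Find P(+)
P(+) = P(+|D)P(D) + P(+|¬D)P(¬D)
     = 0.9900 × 0.0525 + 0.0371 × 0.9475
     = 0.05197500 + 0.03515225
     = 0.08712725

Step 2: Apply Bayes' theorem for P(D|+)
P(D|+) = P(+|D)P(D) / P(+)
       = 0.05197500 / 0.08712725
       = 0.5965


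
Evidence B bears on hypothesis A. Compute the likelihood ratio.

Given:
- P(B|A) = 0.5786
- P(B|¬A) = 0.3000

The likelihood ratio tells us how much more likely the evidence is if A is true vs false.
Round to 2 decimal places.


Likelihood Ratio (LR) = P(B|A) / P(B|¬A)

LR = 0.5786 / 0.3000
   = 1.93

The evidence is 1.93 times more likely if A is true than if A is false.
Because LR exceeds 1, B is evidence for A.


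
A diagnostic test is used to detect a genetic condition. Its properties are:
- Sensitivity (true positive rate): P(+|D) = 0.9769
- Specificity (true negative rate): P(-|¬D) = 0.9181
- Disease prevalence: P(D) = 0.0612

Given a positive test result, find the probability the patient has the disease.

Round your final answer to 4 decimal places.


Let D = has disease, + = positive test

Given:
- P(D) = 0.0612 (prevalence)
- P(+|D) = 0.9769 (sensitivity)
- P(-|¬D) = 0.9181 (specificity)
- P(+|¬D) = 0.0819 (false positive rate = 1 - specificity)

Step 1: Find P(+)
P(+) = P(+|D)P(D) + P(+|¬D)P(¬D)
     = 0.9769 × 0.0612 + 0.0819 × 0.9388
     = 0.05978628 + 0.07688772
     = 0.13667400

Step 2: Apply Bayes' theorem for P(D|+)
P(D|+) = P(+|D)P(D) / P(+)
       = 0.05978628 / 0.13667400
       = 0.4374


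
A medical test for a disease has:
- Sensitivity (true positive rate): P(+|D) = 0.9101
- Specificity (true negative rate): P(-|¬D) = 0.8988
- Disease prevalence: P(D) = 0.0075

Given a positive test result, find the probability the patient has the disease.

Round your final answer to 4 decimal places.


Let D = has disease, + = positive test

Given:
- P(D) = 0.0075 (prevalence)
- P(+|D) = 0.9101 (sensitivity)
- P(-|¬D) = 0.8988 (specificity)
- P(+|¬D) = 0.1012 (false positive rate = 1 - specificity)

Step 1: Find P(+)
P(+) = P(+|D)P(D) + P(+|¬D)P(¬D)
     = 0.9101 × 0.0075 + 0.1012 × 0.9925
     = 0.00682575 + 0.10044100
     = 0.10726675

Step 2: Apply Bayes' theorem for P(D|+)
P(D|+) = P(+|D)P(D) / P(+)
       = 0.00682575 / 0.10726675
       = 0.0636


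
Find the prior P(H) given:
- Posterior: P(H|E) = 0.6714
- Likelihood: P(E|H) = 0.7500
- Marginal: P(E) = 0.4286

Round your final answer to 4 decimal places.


From Bayes' theorem: P(H|E) = P(E|H) × P(H) / P(E)

Rearranging for P(H):
P(H) = P(H|E) × P(E) / P(E|H)
     = 0.6714 × 0.4286 / 0.7500
     = 0.28776204 / 0.7500
     = 0.3837


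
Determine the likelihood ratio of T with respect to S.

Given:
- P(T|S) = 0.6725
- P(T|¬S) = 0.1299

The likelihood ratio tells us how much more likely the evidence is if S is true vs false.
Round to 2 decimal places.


Likelihood Ratio (LR) = P(T|S) / P(T|¬S)

LR = 0.6725 / 0.1299
   = 5.18

The evidence is 5.18 times more likely if S is true than if S is false.
Because LR exceeds 1, T is evidence for S.


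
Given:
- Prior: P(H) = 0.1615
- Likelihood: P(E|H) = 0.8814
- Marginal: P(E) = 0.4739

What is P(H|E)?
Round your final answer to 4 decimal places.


Using Bayes' theorem:

P(H|E) = P(E|H) × P(H) / P(E)
       = 0.8814 × 0.1615 / 0.4739
       = 0.14234610 / 0.4739
       = 0.3004

The evidence strengthens our belief in H.
Prior: 0.1615 → Posterior: 0.3004
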